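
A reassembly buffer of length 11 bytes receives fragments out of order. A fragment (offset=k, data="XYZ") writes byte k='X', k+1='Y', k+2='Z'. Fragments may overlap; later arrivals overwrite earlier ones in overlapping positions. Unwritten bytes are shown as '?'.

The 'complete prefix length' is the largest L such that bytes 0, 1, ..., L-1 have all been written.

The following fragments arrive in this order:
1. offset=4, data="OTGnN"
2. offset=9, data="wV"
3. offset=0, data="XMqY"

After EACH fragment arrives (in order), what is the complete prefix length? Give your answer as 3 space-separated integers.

Fragment 1: offset=4 data="OTGnN" -> buffer=????OTGnN?? -> prefix_len=0
Fragment 2: offset=9 data="wV" -> buffer=????OTGnNwV -> prefix_len=0
Fragment 3: offset=0 data="XMqY" -> buffer=XMqYOTGnNwV -> prefix_len=11

Answer: 0 0 11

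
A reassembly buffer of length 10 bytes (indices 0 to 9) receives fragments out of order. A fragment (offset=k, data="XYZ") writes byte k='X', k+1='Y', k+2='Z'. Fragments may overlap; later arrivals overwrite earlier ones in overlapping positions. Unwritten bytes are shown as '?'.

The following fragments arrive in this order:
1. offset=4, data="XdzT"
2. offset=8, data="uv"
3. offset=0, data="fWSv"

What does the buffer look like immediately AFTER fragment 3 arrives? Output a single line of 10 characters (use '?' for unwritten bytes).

Fragment 1: offset=4 data="XdzT" -> buffer=????XdzT??
Fragment 2: offset=8 data="uv" -> buffer=????XdzTuv
Fragment 3: offset=0 data="fWSv" -> buffer=fWSvXdzTuv

Answer: fWSvXdzTuv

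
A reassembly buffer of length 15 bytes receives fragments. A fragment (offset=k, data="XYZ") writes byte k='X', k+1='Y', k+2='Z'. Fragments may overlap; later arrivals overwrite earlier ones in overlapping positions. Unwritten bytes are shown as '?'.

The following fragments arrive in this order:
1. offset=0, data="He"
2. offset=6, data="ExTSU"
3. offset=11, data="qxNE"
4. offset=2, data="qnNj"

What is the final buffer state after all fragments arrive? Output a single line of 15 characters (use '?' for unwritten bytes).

Answer: HeqnNjExTSUqxNE

Derivation:
Fragment 1: offset=0 data="He" -> buffer=He?????????????
Fragment 2: offset=6 data="ExTSU" -> buffer=He????ExTSU????
Fragment 3: offset=11 data="qxNE" -> buffer=He????ExTSUqxNE
Fragment 4: offset=2 data="qnNj" -> buffer=HeqnNjExTSUqxNE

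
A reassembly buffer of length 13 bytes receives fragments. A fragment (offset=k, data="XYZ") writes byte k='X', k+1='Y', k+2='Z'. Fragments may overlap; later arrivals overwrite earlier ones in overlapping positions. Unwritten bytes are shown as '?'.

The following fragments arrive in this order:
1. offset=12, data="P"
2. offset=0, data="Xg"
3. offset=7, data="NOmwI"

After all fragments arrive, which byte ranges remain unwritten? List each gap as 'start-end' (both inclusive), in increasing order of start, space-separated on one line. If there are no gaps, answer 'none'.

Answer: 2-6

Derivation:
Fragment 1: offset=12 len=1
Fragment 2: offset=0 len=2
Fragment 3: offset=7 len=5
Gaps: 2-6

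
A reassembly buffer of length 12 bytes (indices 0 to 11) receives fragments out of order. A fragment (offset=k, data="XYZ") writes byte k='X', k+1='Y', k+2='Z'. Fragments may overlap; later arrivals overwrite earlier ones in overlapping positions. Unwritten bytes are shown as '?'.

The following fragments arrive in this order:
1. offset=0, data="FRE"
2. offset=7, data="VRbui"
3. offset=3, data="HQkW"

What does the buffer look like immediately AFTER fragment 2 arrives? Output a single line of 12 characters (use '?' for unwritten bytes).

Fragment 1: offset=0 data="FRE" -> buffer=FRE?????????
Fragment 2: offset=7 data="VRbui" -> buffer=FRE????VRbui

Answer: FRE????VRbui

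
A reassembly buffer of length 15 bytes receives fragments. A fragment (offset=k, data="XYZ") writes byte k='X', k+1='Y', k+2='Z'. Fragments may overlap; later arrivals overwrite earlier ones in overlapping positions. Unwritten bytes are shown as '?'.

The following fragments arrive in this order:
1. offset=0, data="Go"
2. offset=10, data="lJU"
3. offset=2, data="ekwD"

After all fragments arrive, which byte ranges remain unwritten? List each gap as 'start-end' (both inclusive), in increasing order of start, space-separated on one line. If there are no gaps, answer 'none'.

Answer: 6-9 13-14

Derivation:
Fragment 1: offset=0 len=2
Fragment 2: offset=10 len=3
Fragment 3: offset=2 len=4
Gaps: 6-9 13-14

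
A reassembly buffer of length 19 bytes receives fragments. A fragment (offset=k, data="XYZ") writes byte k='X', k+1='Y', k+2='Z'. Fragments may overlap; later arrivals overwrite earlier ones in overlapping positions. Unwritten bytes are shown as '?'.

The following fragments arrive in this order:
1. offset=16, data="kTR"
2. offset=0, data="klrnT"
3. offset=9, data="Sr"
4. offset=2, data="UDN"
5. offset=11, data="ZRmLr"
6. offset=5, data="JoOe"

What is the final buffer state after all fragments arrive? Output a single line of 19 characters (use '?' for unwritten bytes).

Answer: klUDNJoOeSrZRmLrkTR

Derivation:
Fragment 1: offset=16 data="kTR" -> buffer=????????????????kTR
Fragment 2: offset=0 data="klrnT" -> buffer=klrnT???????????kTR
Fragment 3: offset=9 data="Sr" -> buffer=klrnT????Sr?????kTR
Fragment 4: offset=2 data="UDN" -> buffer=klUDN????Sr?????kTR
Fragment 5: offset=11 data="ZRmLr" -> buffer=klUDN????SrZRmLrkTR
Fragment 6: offset=5 data="JoOe" -> buffer=klUDNJoOeSrZRmLrkTR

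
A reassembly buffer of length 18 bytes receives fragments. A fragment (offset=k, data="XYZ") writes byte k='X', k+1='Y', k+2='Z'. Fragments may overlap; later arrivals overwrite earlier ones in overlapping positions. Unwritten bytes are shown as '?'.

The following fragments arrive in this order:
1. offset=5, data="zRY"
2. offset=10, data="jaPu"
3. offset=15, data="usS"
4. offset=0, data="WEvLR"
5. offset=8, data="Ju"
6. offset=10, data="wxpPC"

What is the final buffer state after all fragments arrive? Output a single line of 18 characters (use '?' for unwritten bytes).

Fragment 1: offset=5 data="zRY" -> buffer=?????zRY??????????
Fragment 2: offset=10 data="jaPu" -> buffer=?????zRY??jaPu????
Fragment 3: offset=15 data="usS" -> buffer=?????zRY??jaPu?usS
Fragment 4: offset=0 data="WEvLR" -> buffer=WEvLRzRY??jaPu?usS
Fragment 5: offset=8 data="Ju" -> buffer=WEvLRzRYJujaPu?usS
Fragment 6: offset=10 data="wxpPC" -> buffer=WEvLRzRYJuwxpPCusS

Answer: WEvLRzRYJuwxpPCusS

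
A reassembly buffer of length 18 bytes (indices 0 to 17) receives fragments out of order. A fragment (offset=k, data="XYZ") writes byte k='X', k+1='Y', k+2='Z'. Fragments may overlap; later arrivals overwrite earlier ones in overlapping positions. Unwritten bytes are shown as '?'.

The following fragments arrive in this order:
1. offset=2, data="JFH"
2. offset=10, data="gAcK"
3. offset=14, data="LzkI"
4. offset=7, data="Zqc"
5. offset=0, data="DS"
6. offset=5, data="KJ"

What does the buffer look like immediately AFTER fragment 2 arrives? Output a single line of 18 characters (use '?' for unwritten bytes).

Answer: ??JFH?????gAcK????

Derivation:
Fragment 1: offset=2 data="JFH" -> buffer=??JFH?????????????
Fragment 2: offset=10 data="gAcK" -> buffer=??JFH?????gAcK????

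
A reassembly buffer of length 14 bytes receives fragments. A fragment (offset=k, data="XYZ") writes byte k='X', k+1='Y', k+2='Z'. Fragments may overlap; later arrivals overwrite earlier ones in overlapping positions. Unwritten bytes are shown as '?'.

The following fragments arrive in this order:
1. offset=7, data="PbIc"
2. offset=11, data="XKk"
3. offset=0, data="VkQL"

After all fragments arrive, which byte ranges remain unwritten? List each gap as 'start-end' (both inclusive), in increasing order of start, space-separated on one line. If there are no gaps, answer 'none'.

Fragment 1: offset=7 len=4
Fragment 2: offset=11 len=3
Fragment 3: offset=0 len=4
Gaps: 4-6

Answer: 4-6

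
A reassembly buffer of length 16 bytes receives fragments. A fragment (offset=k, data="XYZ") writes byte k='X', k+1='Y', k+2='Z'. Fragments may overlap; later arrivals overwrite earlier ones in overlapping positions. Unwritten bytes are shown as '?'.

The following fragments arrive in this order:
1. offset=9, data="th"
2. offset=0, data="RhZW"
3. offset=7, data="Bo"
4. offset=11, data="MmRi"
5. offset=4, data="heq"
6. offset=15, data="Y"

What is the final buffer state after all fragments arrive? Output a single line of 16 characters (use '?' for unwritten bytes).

Answer: RhZWheqBothMmRiY

Derivation:
Fragment 1: offset=9 data="th" -> buffer=?????????th?????
Fragment 2: offset=0 data="RhZW" -> buffer=RhZW?????th?????
Fragment 3: offset=7 data="Bo" -> buffer=RhZW???Both?????
Fragment 4: offset=11 data="MmRi" -> buffer=RhZW???BothMmRi?
Fragment 5: offset=4 data="heq" -> buffer=RhZWheqBothMmRi?
Fragment 6: offset=15 data="Y" -> buffer=RhZWheqBothMmRiY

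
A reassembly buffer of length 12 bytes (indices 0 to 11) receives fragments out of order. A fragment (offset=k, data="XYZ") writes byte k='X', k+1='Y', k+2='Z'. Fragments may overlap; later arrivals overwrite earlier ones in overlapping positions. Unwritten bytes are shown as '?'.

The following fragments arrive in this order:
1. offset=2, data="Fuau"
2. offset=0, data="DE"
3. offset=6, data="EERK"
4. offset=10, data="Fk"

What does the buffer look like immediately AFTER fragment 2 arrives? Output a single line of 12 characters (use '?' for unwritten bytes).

Answer: DEFuau??????

Derivation:
Fragment 1: offset=2 data="Fuau" -> buffer=??Fuau??????
Fragment 2: offset=0 data="DE" -> buffer=DEFuau??????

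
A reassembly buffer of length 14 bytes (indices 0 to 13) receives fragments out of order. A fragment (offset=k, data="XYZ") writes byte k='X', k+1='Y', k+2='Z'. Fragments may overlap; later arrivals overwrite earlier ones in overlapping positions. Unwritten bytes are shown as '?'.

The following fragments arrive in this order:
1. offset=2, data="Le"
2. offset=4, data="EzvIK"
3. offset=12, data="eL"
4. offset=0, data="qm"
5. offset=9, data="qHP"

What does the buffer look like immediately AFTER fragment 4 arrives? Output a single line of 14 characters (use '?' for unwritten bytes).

Answer: qmLeEzvIK???eL

Derivation:
Fragment 1: offset=2 data="Le" -> buffer=??Le??????????
Fragment 2: offset=4 data="EzvIK" -> buffer=??LeEzvIK?????
Fragment 3: offset=12 data="eL" -> buffer=??LeEzvIK???eL
Fragment 4: offset=0 data="qm" -> buffer=qmLeEzvIK???eL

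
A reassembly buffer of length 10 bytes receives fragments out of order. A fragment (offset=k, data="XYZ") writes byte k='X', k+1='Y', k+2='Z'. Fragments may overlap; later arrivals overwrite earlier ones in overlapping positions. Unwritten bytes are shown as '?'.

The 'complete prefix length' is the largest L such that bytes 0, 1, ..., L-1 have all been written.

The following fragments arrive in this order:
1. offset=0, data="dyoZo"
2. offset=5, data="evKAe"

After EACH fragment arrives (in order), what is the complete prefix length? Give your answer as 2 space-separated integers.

Answer: 5 10

Derivation:
Fragment 1: offset=0 data="dyoZo" -> buffer=dyoZo????? -> prefix_len=5
Fragment 2: offset=5 data="evKAe" -> buffer=dyoZoevKAe -> prefix_len=10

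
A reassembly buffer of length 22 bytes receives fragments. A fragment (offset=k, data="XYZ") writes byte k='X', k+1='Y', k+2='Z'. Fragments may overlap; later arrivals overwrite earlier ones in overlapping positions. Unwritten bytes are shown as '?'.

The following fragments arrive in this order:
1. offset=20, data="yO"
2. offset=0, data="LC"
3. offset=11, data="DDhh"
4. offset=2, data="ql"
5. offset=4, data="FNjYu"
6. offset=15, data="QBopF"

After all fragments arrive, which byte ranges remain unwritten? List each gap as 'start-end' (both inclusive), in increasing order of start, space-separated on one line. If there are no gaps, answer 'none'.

Answer: 9-10

Derivation:
Fragment 1: offset=20 len=2
Fragment 2: offset=0 len=2
Fragment 3: offset=11 len=4
Fragment 4: offset=2 len=2
Fragment 5: offset=4 len=5
Fragment 6: offset=15 len=5
Gaps: 9-10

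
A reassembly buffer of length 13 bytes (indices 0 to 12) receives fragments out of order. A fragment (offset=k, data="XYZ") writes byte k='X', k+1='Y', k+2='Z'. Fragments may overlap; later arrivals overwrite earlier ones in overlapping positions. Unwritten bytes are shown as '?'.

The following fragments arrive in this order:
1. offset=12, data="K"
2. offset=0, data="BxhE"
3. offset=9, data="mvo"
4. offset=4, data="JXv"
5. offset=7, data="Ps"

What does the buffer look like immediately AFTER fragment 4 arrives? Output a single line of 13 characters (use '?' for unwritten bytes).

Fragment 1: offset=12 data="K" -> buffer=????????????K
Fragment 2: offset=0 data="BxhE" -> buffer=BxhE????????K
Fragment 3: offset=9 data="mvo" -> buffer=BxhE?????mvoK
Fragment 4: offset=4 data="JXv" -> buffer=BxhEJXv??mvoK

Answer: BxhEJXv??mvoK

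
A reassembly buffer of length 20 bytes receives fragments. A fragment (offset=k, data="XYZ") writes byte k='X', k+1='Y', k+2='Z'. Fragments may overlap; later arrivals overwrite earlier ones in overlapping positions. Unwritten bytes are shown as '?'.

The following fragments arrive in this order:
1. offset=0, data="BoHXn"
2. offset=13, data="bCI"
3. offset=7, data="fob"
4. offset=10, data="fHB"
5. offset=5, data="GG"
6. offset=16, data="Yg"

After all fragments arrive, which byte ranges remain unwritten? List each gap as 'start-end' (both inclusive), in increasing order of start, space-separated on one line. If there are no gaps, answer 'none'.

Fragment 1: offset=0 len=5
Fragment 2: offset=13 len=3
Fragment 3: offset=7 len=3
Fragment 4: offset=10 len=3
Fragment 5: offset=5 len=2
Fragment 6: offset=16 len=2
Gaps: 18-19

Answer: 18-19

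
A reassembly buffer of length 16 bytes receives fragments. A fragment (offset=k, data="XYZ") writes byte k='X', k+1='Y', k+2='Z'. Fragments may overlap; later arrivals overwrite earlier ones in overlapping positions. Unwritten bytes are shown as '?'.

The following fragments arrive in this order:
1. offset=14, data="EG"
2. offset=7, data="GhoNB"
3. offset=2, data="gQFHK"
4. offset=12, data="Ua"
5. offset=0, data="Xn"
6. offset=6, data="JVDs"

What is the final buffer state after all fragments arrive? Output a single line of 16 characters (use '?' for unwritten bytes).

Answer: XngQFHJVDsNBUaEG

Derivation:
Fragment 1: offset=14 data="EG" -> buffer=??????????????EG
Fragment 2: offset=7 data="GhoNB" -> buffer=???????GhoNB??EG
Fragment 3: offset=2 data="gQFHK" -> buffer=??gQFHKGhoNB??EG
Fragment 4: offset=12 data="Ua" -> buffer=??gQFHKGhoNBUaEG
Fragment 5: offset=0 data="Xn" -> buffer=XngQFHKGhoNBUaEG
Fragment 6: offset=6 data="JVDs" -> buffer=XngQFHJVDsNBUaEG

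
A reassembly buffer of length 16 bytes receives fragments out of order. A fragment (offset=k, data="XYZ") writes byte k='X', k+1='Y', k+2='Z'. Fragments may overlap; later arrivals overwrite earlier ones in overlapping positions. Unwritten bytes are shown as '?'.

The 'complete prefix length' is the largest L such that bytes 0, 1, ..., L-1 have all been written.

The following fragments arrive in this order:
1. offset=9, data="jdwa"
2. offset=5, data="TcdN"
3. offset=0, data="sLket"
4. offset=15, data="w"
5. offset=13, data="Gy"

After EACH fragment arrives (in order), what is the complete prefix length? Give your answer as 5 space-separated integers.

Answer: 0 0 13 13 16

Derivation:
Fragment 1: offset=9 data="jdwa" -> buffer=?????????jdwa??? -> prefix_len=0
Fragment 2: offset=5 data="TcdN" -> buffer=?????TcdNjdwa??? -> prefix_len=0
Fragment 3: offset=0 data="sLket" -> buffer=sLketTcdNjdwa??? -> prefix_len=13
Fragment 4: offset=15 data="w" -> buffer=sLketTcdNjdwa??w -> prefix_len=13
Fragment 5: offset=13 data="Gy" -> buffer=sLketTcdNjdwaGyw -> prefix_len=16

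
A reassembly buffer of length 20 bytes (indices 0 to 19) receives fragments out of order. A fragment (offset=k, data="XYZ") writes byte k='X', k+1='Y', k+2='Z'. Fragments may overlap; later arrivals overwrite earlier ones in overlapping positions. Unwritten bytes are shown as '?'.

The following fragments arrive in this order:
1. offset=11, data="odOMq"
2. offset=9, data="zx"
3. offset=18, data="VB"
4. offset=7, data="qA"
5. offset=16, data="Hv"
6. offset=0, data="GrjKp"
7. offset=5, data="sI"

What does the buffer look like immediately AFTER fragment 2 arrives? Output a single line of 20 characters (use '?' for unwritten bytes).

Answer: ?????????zxodOMq????

Derivation:
Fragment 1: offset=11 data="odOMq" -> buffer=???????????odOMq????
Fragment 2: offset=9 data="zx" -> buffer=?????????zxodOMq????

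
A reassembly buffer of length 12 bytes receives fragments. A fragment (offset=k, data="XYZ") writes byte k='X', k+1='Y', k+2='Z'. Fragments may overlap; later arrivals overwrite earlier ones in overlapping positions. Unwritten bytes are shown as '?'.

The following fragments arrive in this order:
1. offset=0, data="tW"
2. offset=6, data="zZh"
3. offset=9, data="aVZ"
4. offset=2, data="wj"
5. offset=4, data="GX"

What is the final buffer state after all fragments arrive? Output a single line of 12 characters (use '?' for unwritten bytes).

Answer: tWwjGXzZhaVZ

Derivation:
Fragment 1: offset=0 data="tW" -> buffer=tW??????????
Fragment 2: offset=6 data="zZh" -> buffer=tW????zZh???
Fragment 3: offset=9 data="aVZ" -> buffer=tW????zZhaVZ
Fragment 4: offset=2 data="wj" -> buffer=tWwj??zZhaVZ
Fragment 5: offset=4 data="GX" -> buffer=tWwjGXzZhaVZ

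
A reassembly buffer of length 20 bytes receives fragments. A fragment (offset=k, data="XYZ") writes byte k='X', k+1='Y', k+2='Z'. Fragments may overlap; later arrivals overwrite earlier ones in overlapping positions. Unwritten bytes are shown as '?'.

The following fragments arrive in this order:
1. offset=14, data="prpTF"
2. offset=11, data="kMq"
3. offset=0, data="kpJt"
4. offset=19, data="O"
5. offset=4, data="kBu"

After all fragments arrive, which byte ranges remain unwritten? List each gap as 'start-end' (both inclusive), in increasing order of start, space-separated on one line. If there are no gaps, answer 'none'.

Fragment 1: offset=14 len=5
Fragment 2: offset=11 len=3
Fragment 3: offset=0 len=4
Fragment 4: offset=19 len=1
Fragment 5: offset=4 len=3
Gaps: 7-10

Answer: 7-10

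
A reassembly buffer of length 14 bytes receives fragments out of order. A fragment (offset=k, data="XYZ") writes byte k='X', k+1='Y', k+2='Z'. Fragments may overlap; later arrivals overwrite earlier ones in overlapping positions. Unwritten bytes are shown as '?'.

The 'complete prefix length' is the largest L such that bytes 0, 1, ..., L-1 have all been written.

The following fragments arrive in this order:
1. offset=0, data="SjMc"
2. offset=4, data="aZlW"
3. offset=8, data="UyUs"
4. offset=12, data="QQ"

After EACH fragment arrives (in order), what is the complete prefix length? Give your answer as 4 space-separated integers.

Answer: 4 8 12 14

Derivation:
Fragment 1: offset=0 data="SjMc" -> buffer=SjMc?????????? -> prefix_len=4
Fragment 2: offset=4 data="aZlW" -> buffer=SjMcaZlW?????? -> prefix_len=8
Fragment 3: offset=8 data="UyUs" -> buffer=SjMcaZlWUyUs?? -> prefix_len=12
Fragment 4: offset=12 data="QQ" -> buffer=SjMcaZlWUyUsQQ -> prefix_len=14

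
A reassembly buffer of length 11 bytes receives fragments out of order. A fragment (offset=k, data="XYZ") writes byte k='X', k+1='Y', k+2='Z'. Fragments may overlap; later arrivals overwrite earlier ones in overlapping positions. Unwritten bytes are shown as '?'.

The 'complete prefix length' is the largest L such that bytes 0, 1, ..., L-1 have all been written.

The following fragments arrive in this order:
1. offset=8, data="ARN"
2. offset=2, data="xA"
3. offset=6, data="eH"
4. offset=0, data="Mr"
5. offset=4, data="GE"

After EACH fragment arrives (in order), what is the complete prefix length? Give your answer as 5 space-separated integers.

Answer: 0 0 0 4 11

Derivation:
Fragment 1: offset=8 data="ARN" -> buffer=????????ARN -> prefix_len=0
Fragment 2: offset=2 data="xA" -> buffer=??xA????ARN -> prefix_len=0
Fragment 3: offset=6 data="eH" -> buffer=??xA??eHARN -> prefix_len=0
Fragment 4: offset=0 data="Mr" -> buffer=MrxA??eHARN -> prefix_len=4
Fragment 5: offset=4 data="GE" -> buffer=MrxAGEeHARN -> prefix_len=11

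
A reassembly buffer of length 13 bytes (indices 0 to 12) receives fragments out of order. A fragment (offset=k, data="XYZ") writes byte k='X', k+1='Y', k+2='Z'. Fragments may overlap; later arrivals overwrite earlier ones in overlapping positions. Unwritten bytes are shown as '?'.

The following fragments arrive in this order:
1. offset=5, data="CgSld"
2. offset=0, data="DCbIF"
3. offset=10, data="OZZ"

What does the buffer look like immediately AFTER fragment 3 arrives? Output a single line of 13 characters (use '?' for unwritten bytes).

Answer: DCbIFCgSldOZZ

Derivation:
Fragment 1: offset=5 data="CgSld" -> buffer=?????CgSld???
Fragment 2: offset=0 data="DCbIF" -> buffer=DCbIFCgSld???
Fragment 3: offset=10 data="OZZ" -> buffer=DCbIFCgSldOZZ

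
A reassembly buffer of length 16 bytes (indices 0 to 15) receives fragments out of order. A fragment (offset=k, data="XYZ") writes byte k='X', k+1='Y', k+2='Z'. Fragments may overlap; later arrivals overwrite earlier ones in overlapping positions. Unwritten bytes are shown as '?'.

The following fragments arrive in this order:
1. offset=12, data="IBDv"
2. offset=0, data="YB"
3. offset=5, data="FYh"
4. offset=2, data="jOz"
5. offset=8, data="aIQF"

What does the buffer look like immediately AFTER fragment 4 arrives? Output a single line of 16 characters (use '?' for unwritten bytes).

Fragment 1: offset=12 data="IBDv" -> buffer=????????????IBDv
Fragment 2: offset=0 data="YB" -> buffer=YB??????????IBDv
Fragment 3: offset=5 data="FYh" -> buffer=YB???FYh????IBDv
Fragment 4: offset=2 data="jOz" -> buffer=YBjOzFYh????IBDv

Answer: YBjOzFYh????IBDv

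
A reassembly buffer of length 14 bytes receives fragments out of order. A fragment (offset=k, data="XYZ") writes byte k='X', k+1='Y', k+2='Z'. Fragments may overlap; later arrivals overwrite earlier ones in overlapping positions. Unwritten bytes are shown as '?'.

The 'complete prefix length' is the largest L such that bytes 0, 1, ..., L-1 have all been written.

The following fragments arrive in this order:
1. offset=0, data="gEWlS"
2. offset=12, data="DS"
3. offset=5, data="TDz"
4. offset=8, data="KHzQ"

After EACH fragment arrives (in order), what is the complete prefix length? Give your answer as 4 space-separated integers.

Fragment 1: offset=0 data="gEWlS" -> buffer=gEWlS????????? -> prefix_len=5
Fragment 2: offset=12 data="DS" -> buffer=gEWlS???????DS -> prefix_len=5
Fragment 3: offset=5 data="TDz" -> buffer=gEWlSTDz????DS -> prefix_len=8
Fragment 4: offset=8 data="KHzQ" -> buffer=gEWlSTDzKHzQDS -> prefix_len=14

Answer: 5 5 8 14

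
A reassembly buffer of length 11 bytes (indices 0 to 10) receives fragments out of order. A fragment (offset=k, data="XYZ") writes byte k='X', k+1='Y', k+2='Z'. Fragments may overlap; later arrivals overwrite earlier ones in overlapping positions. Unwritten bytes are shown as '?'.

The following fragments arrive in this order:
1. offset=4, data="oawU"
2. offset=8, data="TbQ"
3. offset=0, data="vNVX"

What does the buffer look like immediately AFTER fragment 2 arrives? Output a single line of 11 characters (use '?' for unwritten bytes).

Fragment 1: offset=4 data="oawU" -> buffer=????oawU???
Fragment 2: offset=8 data="TbQ" -> buffer=????oawUTbQ

Answer: ????oawUTbQ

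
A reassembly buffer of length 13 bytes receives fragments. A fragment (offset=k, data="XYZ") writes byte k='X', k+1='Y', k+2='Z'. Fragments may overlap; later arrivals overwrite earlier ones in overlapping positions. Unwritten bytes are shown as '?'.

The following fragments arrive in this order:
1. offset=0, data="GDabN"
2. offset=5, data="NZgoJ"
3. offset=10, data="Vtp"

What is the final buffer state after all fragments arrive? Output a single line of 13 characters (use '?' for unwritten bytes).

Answer: GDabNNZgoJVtp

Derivation:
Fragment 1: offset=0 data="GDabN" -> buffer=GDabN????????
Fragment 2: offset=5 data="NZgoJ" -> buffer=GDabNNZgoJ???
Fragment 3: offset=10 data="Vtp" -> buffer=GDabNNZgoJVtp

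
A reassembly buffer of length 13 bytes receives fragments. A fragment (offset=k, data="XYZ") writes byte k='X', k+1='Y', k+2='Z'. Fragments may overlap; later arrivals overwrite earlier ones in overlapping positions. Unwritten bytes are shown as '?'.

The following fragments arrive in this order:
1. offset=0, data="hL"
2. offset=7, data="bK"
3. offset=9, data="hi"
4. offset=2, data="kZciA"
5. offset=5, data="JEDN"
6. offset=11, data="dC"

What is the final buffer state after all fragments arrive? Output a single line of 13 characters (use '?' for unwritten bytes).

Answer: hLkZcJEDNhidC

Derivation:
Fragment 1: offset=0 data="hL" -> buffer=hL???????????
Fragment 2: offset=7 data="bK" -> buffer=hL?????bK????
Fragment 3: offset=9 data="hi" -> buffer=hL?????bKhi??
Fragment 4: offset=2 data="kZciA" -> buffer=hLkZciAbKhi??
Fragment 5: offset=5 data="JEDN" -> buffer=hLkZcJEDNhi??
Fragment 6: offset=11 data="dC" -> buffer=hLkZcJEDNhidC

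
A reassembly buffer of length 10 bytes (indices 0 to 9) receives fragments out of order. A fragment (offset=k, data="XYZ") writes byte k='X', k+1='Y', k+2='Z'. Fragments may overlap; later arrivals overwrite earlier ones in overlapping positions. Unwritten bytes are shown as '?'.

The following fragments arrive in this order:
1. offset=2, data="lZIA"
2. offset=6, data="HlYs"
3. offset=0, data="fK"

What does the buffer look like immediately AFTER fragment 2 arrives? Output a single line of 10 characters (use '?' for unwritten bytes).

Answer: ??lZIAHlYs

Derivation:
Fragment 1: offset=2 data="lZIA" -> buffer=??lZIA????
Fragment 2: offset=6 data="HlYs" -> buffer=??lZIAHlYs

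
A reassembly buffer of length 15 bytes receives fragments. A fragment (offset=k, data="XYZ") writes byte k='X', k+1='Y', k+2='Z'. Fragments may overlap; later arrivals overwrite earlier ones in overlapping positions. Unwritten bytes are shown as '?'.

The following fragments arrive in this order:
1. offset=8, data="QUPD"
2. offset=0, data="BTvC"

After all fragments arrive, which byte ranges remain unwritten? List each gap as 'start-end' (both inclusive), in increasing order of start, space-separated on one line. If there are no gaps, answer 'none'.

Fragment 1: offset=8 len=4
Fragment 2: offset=0 len=4
Gaps: 4-7 12-14

Answer: 4-7 12-14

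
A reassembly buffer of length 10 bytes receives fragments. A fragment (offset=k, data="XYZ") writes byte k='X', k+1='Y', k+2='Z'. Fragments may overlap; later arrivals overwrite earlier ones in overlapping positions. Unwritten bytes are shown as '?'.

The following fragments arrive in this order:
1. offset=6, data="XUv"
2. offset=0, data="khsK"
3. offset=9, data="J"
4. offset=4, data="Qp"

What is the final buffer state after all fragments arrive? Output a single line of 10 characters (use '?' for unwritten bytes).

Fragment 1: offset=6 data="XUv" -> buffer=??????XUv?
Fragment 2: offset=0 data="khsK" -> buffer=khsK??XUv?
Fragment 3: offset=9 data="J" -> buffer=khsK??XUvJ
Fragment 4: offset=4 data="Qp" -> buffer=khsKQpXUvJ

Answer: khsKQpXUvJ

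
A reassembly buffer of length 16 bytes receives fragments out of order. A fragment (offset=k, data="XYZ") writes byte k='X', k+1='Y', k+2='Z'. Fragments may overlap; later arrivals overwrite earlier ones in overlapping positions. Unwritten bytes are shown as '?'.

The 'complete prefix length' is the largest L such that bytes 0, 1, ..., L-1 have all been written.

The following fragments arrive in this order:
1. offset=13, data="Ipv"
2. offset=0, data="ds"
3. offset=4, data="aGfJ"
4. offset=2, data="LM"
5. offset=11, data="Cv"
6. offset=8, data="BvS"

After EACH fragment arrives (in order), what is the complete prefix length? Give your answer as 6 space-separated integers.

Answer: 0 2 2 8 8 16

Derivation:
Fragment 1: offset=13 data="Ipv" -> buffer=?????????????Ipv -> prefix_len=0
Fragment 2: offset=0 data="ds" -> buffer=ds???????????Ipv -> prefix_len=2
Fragment 3: offset=4 data="aGfJ" -> buffer=ds??aGfJ?????Ipv -> prefix_len=2
Fragment 4: offset=2 data="LM" -> buffer=dsLMaGfJ?????Ipv -> prefix_len=8
Fragment 5: offset=11 data="Cv" -> buffer=dsLMaGfJ???CvIpv -> prefix_len=8
Fragment 6: offset=8 data="BvS" -> buffer=dsLMaGfJBvSCvIpv -> prefix_len=16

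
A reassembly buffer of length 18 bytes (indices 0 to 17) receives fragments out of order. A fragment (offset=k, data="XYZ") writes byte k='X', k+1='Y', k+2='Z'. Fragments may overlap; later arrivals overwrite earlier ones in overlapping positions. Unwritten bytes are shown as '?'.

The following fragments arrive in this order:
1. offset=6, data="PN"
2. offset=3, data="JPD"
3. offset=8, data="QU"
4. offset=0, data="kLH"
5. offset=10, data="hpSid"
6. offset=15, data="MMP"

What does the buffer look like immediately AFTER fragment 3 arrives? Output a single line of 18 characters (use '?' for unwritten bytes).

Answer: ???JPDPNQU????????

Derivation:
Fragment 1: offset=6 data="PN" -> buffer=??????PN??????????
Fragment 2: offset=3 data="JPD" -> buffer=???JPDPN??????????
Fragment 3: offset=8 data="QU" -> buffer=???JPDPNQU????????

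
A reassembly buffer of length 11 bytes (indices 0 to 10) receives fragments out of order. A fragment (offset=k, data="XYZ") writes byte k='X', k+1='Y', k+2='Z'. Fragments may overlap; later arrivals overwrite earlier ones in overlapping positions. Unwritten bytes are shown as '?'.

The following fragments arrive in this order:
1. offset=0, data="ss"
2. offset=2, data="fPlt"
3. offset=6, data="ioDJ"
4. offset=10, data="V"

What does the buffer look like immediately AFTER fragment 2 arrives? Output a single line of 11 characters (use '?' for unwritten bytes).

Answer: ssfPlt?????

Derivation:
Fragment 1: offset=0 data="ss" -> buffer=ss?????????
Fragment 2: offset=2 data="fPlt" -> buffer=ssfPlt?????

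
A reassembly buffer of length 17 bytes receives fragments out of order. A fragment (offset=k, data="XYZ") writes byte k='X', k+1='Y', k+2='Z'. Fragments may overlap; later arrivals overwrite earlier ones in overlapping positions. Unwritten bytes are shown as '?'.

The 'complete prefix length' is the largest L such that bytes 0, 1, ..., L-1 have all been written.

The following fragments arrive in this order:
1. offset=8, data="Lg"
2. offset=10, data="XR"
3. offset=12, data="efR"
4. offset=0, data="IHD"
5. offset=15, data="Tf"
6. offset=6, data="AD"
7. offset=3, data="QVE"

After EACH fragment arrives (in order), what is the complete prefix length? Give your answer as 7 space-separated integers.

Answer: 0 0 0 3 3 3 17

Derivation:
Fragment 1: offset=8 data="Lg" -> buffer=????????Lg??????? -> prefix_len=0
Fragment 2: offset=10 data="XR" -> buffer=????????LgXR????? -> prefix_len=0
Fragment 3: offset=12 data="efR" -> buffer=????????LgXRefR?? -> prefix_len=0
Fragment 4: offset=0 data="IHD" -> buffer=IHD?????LgXRefR?? -> prefix_len=3
Fragment 5: offset=15 data="Tf" -> buffer=IHD?????LgXRefRTf -> prefix_len=3
Fragment 6: offset=6 data="AD" -> buffer=IHD???ADLgXRefRTf -> prefix_len=3
Fragment 7: offset=3 data="QVE" -> buffer=IHDQVEADLgXRefRTf -> prefix_len=17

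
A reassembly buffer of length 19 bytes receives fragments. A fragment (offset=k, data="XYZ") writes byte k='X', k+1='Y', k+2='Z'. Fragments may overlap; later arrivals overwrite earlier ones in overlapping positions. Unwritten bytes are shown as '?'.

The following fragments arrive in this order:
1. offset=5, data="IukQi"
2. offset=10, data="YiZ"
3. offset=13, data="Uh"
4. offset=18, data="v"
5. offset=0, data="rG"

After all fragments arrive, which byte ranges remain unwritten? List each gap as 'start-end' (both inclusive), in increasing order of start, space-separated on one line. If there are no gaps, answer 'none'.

Answer: 2-4 15-17

Derivation:
Fragment 1: offset=5 len=5
Fragment 2: offset=10 len=3
Fragment 3: offset=13 len=2
Fragment 4: offset=18 len=1
Fragment 5: offset=0 len=2
Gaps: 2-4 15-17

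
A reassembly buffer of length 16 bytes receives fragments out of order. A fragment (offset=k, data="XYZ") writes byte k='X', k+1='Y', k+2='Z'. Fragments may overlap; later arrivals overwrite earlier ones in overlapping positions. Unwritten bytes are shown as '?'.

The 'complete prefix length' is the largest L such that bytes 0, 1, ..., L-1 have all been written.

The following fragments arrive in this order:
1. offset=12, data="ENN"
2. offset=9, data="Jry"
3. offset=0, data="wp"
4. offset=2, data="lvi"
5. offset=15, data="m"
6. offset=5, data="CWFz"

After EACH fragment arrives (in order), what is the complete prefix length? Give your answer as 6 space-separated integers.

Answer: 0 0 2 5 5 16

Derivation:
Fragment 1: offset=12 data="ENN" -> buffer=????????????ENN? -> prefix_len=0
Fragment 2: offset=9 data="Jry" -> buffer=?????????JryENN? -> prefix_len=0
Fragment 3: offset=0 data="wp" -> buffer=wp???????JryENN? -> prefix_len=2
Fragment 4: offset=2 data="lvi" -> buffer=wplvi????JryENN? -> prefix_len=5
Fragment 5: offset=15 data="m" -> buffer=wplvi????JryENNm -> prefix_len=5
Fragment 6: offset=5 data="CWFz" -> buffer=wplviCWFzJryENNm -> prefix_len=16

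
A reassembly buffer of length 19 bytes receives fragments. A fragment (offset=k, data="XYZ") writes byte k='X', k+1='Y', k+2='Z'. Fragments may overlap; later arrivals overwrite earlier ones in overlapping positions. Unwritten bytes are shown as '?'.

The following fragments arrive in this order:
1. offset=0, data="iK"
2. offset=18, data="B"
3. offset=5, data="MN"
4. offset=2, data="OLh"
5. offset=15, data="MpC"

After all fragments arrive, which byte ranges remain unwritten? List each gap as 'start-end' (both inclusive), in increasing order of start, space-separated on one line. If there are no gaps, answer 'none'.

Fragment 1: offset=0 len=2
Fragment 2: offset=18 len=1
Fragment 3: offset=5 len=2
Fragment 4: offset=2 len=3
Fragment 5: offset=15 len=3
Gaps: 7-14

Answer: 7-14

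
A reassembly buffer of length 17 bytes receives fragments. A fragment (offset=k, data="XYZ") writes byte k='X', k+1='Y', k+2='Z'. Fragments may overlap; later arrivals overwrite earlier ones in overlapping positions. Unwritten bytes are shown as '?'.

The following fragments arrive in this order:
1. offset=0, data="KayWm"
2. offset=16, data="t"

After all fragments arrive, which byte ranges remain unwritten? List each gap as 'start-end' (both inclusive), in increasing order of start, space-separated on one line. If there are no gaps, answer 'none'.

Answer: 5-15

Derivation:
Fragment 1: offset=0 len=5
Fragment 2: offset=16 len=1
Gaps: 5-15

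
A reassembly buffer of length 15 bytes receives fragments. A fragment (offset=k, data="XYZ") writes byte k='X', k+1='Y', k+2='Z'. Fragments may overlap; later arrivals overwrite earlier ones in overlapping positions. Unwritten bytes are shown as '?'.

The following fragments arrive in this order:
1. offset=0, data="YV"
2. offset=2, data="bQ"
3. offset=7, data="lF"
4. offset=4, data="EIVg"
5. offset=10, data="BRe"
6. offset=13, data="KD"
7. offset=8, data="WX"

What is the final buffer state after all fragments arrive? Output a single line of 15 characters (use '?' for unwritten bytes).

Fragment 1: offset=0 data="YV" -> buffer=YV?????????????
Fragment 2: offset=2 data="bQ" -> buffer=YVbQ???????????
Fragment 3: offset=7 data="lF" -> buffer=YVbQ???lF??????
Fragment 4: offset=4 data="EIVg" -> buffer=YVbQEIVgF??????
Fragment 5: offset=10 data="BRe" -> buffer=YVbQEIVgF?BRe??
Fragment 6: offset=13 data="KD" -> buffer=YVbQEIVgF?BReKD
Fragment 7: offset=8 data="WX" -> buffer=YVbQEIVgWXBReKD

Answer: YVbQEIVgWXBReKD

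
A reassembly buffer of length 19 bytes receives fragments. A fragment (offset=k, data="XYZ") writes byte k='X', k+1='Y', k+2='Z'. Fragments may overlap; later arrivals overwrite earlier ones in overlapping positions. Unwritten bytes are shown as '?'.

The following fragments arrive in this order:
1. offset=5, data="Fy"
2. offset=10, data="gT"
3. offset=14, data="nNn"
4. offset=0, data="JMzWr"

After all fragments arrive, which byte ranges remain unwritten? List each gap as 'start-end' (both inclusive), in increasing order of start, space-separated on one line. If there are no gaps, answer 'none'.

Answer: 7-9 12-13 17-18

Derivation:
Fragment 1: offset=5 len=2
Fragment 2: offset=10 len=2
Fragment 3: offset=14 len=3
Fragment 4: offset=0 len=5
Gaps: 7-9 12-13 17-18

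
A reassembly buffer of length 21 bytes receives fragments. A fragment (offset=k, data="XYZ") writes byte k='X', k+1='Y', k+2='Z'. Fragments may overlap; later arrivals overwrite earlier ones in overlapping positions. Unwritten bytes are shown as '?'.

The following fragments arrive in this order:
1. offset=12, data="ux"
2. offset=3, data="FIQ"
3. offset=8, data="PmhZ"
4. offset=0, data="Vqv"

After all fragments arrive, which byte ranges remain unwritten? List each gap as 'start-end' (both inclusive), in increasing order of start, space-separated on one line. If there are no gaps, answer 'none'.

Fragment 1: offset=12 len=2
Fragment 2: offset=3 len=3
Fragment 3: offset=8 len=4
Fragment 4: offset=0 len=3
Gaps: 6-7 14-20

Answer: 6-7 14-20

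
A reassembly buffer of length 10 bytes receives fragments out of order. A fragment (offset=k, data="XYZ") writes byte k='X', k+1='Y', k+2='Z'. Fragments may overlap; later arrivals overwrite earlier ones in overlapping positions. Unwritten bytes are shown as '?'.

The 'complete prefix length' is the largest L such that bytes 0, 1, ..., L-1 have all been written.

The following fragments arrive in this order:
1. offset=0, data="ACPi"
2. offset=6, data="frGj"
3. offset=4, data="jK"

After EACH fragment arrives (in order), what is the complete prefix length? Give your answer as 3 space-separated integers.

Answer: 4 4 10

Derivation:
Fragment 1: offset=0 data="ACPi" -> buffer=ACPi?????? -> prefix_len=4
Fragment 2: offset=6 data="frGj" -> buffer=ACPi??frGj -> prefix_len=4
Fragment 3: offset=4 data="jK" -> buffer=ACPijKfrGj -> prefix_len=10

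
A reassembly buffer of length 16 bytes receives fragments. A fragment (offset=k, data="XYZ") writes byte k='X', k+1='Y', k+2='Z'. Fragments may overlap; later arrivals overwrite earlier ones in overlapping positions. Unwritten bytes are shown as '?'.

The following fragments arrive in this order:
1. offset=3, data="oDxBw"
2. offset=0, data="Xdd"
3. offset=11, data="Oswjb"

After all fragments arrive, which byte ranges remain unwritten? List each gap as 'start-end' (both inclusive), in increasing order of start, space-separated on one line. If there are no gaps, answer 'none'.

Fragment 1: offset=3 len=5
Fragment 2: offset=0 len=3
Fragment 3: offset=11 len=5
Gaps: 8-10

Answer: 8-10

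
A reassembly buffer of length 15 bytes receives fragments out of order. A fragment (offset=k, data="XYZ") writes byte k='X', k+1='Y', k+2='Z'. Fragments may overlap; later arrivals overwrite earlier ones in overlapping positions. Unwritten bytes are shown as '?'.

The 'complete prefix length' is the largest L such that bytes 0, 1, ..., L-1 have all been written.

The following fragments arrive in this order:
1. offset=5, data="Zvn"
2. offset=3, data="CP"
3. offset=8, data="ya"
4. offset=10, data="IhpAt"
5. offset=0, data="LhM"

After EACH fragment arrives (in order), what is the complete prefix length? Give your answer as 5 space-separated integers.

Fragment 1: offset=5 data="Zvn" -> buffer=?????Zvn??????? -> prefix_len=0
Fragment 2: offset=3 data="CP" -> buffer=???CPZvn??????? -> prefix_len=0
Fragment 3: offset=8 data="ya" -> buffer=???CPZvnya????? -> prefix_len=0
Fragment 4: offset=10 data="IhpAt" -> buffer=???CPZvnyaIhpAt -> prefix_len=0
Fragment 5: offset=0 data="LhM" -> buffer=LhMCPZvnyaIhpAt -> prefix_len=15

Answer: 0 0 0 0 15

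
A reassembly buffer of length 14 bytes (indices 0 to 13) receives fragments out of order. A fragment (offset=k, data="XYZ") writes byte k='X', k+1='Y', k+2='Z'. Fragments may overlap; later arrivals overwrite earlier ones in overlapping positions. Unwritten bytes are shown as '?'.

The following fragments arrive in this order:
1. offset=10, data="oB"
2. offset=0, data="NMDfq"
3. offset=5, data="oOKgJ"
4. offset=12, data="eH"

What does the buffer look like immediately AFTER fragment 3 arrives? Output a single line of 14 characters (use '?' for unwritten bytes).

Fragment 1: offset=10 data="oB" -> buffer=??????????oB??
Fragment 2: offset=0 data="NMDfq" -> buffer=NMDfq?????oB??
Fragment 3: offset=5 data="oOKgJ" -> buffer=NMDfqoOKgJoB??

Answer: NMDfqoOKgJoB??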